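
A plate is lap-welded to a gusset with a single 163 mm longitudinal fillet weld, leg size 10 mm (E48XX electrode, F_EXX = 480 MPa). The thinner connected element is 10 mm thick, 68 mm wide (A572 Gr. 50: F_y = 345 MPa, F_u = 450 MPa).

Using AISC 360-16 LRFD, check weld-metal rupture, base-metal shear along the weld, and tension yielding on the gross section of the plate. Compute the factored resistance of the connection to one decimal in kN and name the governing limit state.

Weld metal: throat = 0.707×10 = 7.07 mm, L = 163 mm. φR_n = 0.75 × 0.6 × 480 × 7.07 × 163 = 248.9 kN.
Base metal shear (10 mm plate): yield φR_n = 1.0×0.6×345×10×163 = 337.4 kN; rupture φR_n = 0.75×0.6×450×10×163 = 330.1 kN; take 330.1 kN (rupture).
Tension yield (gross): A_g = 68×10 = 680 mm². φR_n = 0.90 × 345 × 680 = 211.1 kN.
Governing: min(248.9, 330.1, 211.1) = 211.1 kN → gross-section yield.

211.1 kN (gross-section yield governs)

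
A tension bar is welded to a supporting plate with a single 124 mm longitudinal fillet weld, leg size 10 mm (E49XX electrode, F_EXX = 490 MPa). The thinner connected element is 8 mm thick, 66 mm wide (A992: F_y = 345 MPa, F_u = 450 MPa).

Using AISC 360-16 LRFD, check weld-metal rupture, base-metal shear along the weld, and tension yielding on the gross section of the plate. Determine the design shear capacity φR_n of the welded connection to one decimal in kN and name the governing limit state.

Weld metal: throat = 0.707×10 = 7.07 mm, L = 124 mm. φR_n = 0.75 × 0.6 × 490 × 7.07 × 124 = 193.3 kN.
Base metal shear (8 mm plate): yield φR_n = 1.0×0.6×345×8×124 = 205.3 kN; rupture φR_n = 0.75×0.6×450×8×124 = 200.9 kN; take 200.9 kN (rupture).
Tension yield (gross): A_g = 66×8 = 528 mm². φR_n = 0.90 × 345 × 528 = 163.9 kN.
Governing: min(193.3, 200.9, 163.9) = 163.9 kN → gross-section yield.

163.9 kN (gross-section yield governs)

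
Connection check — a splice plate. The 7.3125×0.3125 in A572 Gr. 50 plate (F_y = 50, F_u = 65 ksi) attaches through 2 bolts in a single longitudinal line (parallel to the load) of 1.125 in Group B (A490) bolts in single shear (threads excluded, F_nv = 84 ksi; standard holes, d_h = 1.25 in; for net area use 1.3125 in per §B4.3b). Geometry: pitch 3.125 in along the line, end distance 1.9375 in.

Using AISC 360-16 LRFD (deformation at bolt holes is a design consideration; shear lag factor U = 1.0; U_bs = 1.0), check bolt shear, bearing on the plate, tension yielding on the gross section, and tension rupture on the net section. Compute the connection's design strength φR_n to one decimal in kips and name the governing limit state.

Bolt shear: A_b = π(1.125)²/4 = 0.99402 in². φR_n = 0.75 × 84 × 0.99402 × 2 × 1 = 125.2 kips.
Bearing (0.3125 in plate, F_u = 65 ksi): end bolts L_c = 1.9375 − 1.25/2 = 1.3125, R_n = min(1.2×1.3125×0.3125×65, 2.4×1.125×0.3125×65) = 31.992 kips/bolt; interior L_c = 3.125 − 1.25 = 1.875, R_n = 45.703 kips/bolt. φR_n = 0.75 × (1×31.992 + 1×45.703) = 58.3 kips.
Tension yield (gross): A_g = 7.3125×0.3125 = 2.2852 in². φR_n = 0.90 × 50 × 2.2852 = 102.8 kips.
Tension rupture (net): A_n = (7.3125 − 1×1.3125)×0.3125 = 1.875 in² (U = 1.0, A_e = A_n). φR_n = 0.75 × 65 × 1.875 = 91.4 kips.
Governing: min(125.2, 58.3, 102.8, 91.4) = 58.3 kips → bearing.

58.3 kips (bearing governs)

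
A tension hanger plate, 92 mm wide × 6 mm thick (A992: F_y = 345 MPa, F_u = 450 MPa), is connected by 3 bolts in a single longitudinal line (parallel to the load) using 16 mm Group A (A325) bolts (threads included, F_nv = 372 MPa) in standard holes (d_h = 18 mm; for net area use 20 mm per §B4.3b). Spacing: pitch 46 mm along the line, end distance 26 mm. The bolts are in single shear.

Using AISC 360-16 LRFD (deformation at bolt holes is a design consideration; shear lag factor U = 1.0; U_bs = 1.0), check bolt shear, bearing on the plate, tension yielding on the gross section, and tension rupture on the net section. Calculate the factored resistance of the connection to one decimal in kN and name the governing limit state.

Bolt shear: A_b = π(16)²/4 = 201.06 mm². φR_n = 0.75 × 372 × 201.06 × 3 × 1 = 168.3 kN.
Bearing (6 mm plate, F_u = 450 MPa): end bolts L_c = 26 − 18/2 = 17, R_n = min(1.2×17×6×450, 2.4×16×6×450) = 55.08 kN/bolt; interior L_c = 46 − 18 = 28, R_n = 90.72 kN/bolt. φR_n = 0.75 × (1×55.08 + 2×90.72) = 177.4 kN.
Tension yield (gross): A_g = 92×6 = 552 mm². φR_n = 0.90 × 345 × 552 = 171.4 kN.
Tension rupture (net): A_n = (92 − 1×20)×6 = 432 mm² (U = 1.0, A_e = A_n). φR_n = 0.75 × 450 × 432 = 145.8 kN.
Governing: min(168.3, 177.4, 171.4, 145.8) = 145.8 kN → net-section rupture.

145.8 kN (net-section rupture governs)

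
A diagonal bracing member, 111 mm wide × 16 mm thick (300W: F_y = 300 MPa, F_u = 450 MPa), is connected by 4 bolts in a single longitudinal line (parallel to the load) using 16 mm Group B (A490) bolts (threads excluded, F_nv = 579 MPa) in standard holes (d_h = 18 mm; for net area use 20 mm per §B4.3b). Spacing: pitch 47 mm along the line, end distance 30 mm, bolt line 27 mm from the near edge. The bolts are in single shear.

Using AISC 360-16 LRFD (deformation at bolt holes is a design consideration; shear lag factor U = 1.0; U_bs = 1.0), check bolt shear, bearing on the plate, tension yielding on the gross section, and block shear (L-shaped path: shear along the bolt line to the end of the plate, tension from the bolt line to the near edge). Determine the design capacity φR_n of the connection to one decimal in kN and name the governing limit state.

Bolt shear: A_b = π(16)²/4 = 201.06 mm². φR_n = 0.75 × 579 × 201.06 × 4 × 1 = 349.2 kN.
Bearing (16 mm plate, F_u = 450 MPa): end bolts L_c = 30 − 18/2 = 21, R_n = min(1.2×21×16×450, 2.4×16×16×450) = 181.44 kN/bolt; interior L_c = 47 − 18 = 29, R_n = 250.56 kN/bolt. φR_n = 0.75 × (1×181.44 + 3×250.56) = 699.8 kN.
Tension yield (gross): A_g = 111×16 = 1776 mm². φR_n = 0.90 × 300 × 1776 = 479.5 kN.
Block shear: shear path 1×[30+3×47] = 1×171 mm, A_gv = 2736, A_nv = 1×(171 − 3.5×20)×16 = 1616 mm²; tension to near edge: (27 − 0.5×20)×16 = 272 mm². R_n = min(0.6×450×1616, 0.6×300×2736) + 1.0×450×272 = min(436.32, 492.48) + 122.4 = 558.72 kN. φR_n = 0.75 × 558.72 = 419.0 kN.
Governing: min(349.2, 699.8, 479.5, 419.0) = 349.2 kN → bolt shear.

349.2 kN (bolt shear governs)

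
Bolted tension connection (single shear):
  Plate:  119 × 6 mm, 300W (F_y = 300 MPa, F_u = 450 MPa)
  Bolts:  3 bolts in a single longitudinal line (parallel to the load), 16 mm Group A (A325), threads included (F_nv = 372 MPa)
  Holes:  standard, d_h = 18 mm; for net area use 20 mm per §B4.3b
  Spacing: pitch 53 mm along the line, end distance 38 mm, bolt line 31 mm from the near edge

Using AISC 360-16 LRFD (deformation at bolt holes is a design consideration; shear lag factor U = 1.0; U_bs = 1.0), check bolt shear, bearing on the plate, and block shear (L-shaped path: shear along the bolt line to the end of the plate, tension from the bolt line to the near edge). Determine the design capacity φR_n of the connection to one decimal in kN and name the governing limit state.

Bolt shear: A_b = π(16)²/4 = 201.06 mm². φR_n = 0.75 × 372 × 201.06 × 3 × 1 = 168.3 kN.
Bearing (6 mm plate, F_u = 450 MPa): end bolts L_c = 38 − 18/2 = 29, R_n = min(1.2×29×6×450, 2.4×16×6×450) = 93.96 kN/bolt; interior L_c = 53 − 18 = 35, R_n = 103.68 kN/bolt. φR_n = 0.75 × (1×93.96 + 2×103.68) = 226.0 kN.
Block shear: shear path 1×[38+2×53] = 1×144 mm, A_gv = 864, A_nv = 1×(144 − 2.5×20)×6 = 564 mm²; tension to near edge: (31 − 0.5×20)×6 = 126 mm². R_n = min(0.6×450×564, 0.6×300×864) + 1.0×450×126 = min(152.28, 155.52) + 56.7 = 208.98 kN. φR_n = 0.75 × 208.98 = 156.7 kN.
Governing: min(168.3, 226.0, 156.7) = 156.7 kN → block shear.

156.7 kN (block shear governs)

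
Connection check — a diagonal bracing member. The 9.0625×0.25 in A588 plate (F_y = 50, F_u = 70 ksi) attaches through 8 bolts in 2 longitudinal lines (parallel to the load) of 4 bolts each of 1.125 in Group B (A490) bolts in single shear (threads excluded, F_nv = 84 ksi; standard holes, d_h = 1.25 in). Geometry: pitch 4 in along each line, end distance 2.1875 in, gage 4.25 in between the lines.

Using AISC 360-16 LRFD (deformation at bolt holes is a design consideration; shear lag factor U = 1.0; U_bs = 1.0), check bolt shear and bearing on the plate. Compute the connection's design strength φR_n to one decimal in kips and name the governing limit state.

261.8 kips (bearing governs)

Bolt shear: A_b = π(1.125)²/4 = 0.99402 in². φR_n = 0.75 × 84 × 0.99402 × 8 × 1 = 501.0 kips.
Bearing (0.25 in plate, F_u = 70 ksi): end bolts L_c = 2.1875 − 1.25/2 = 1.5625, R_n = min(1.2×1.5625×0.25×70, 2.4×1.125×0.25×70) = 32.813 kips/bolt; interior L_c = 4 − 1.25 = 2.75, R_n = 47.25 kips/bolt. φR_n = 0.75 × (2×32.813 + 6×47.25) = 261.8 kips.
Governing: min(501.0, 261.8) = 261.8 kips → bearing.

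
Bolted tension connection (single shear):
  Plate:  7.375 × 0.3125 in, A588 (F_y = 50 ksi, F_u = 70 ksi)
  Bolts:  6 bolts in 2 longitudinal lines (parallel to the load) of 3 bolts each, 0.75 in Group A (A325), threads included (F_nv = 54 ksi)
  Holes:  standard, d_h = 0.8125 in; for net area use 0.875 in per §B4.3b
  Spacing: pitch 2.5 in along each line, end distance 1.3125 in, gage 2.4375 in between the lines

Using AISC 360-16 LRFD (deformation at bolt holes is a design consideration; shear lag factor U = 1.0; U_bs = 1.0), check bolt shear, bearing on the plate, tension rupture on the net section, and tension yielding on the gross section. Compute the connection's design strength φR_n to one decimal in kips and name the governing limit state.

92.3 kips (net-section rupture governs)

Bolt shear: A_b = π(0.75)²/4 = 0.44179 in². φR_n = 0.75 × 54 × 0.44179 × 6 × 1 = 107.4 kips.
Bearing (0.3125 in plate, F_u = 70 ksi): end bolts L_c = 1.3125 − 0.8125/2 = 0.90625, R_n = min(1.2×0.90625×0.3125×70, 2.4×0.75×0.3125×70) = 23.789 kips/bolt; interior L_c = 2.5 − 0.8125 = 1.6875, R_n = 39.375 kips/bolt. φR_n = 0.75 × (2×23.789 + 4×39.375) = 153.8 kips.
Tension rupture (net): A_n = (7.375 − 2×0.875)×0.3125 = 1.7578 in² (U = 1.0, A_e = A_n). φR_n = 0.75 × 70 × 1.7578 = 92.3 kips.
Tension yield (gross): A_g = 7.375×0.3125 = 2.3047 in². φR_n = 0.90 × 50 × 2.3047 = 103.7 kips.
Governing: min(107.4, 153.8, 92.3, 103.7) = 92.3 kips → net-section rupture.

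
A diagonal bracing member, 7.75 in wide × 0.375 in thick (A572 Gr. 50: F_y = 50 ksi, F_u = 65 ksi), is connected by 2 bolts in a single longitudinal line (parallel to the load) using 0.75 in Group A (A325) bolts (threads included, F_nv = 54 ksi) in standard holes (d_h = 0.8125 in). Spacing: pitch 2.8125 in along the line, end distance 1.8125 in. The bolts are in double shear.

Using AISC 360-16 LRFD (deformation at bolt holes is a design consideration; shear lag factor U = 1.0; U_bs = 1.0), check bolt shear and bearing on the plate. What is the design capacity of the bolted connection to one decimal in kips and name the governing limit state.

Bolt shear: A_b = π(0.75)²/4 = 0.44179 in². φR_n = 0.75 × 54 × 0.44179 × 2 × 2 = 71.6 kips.
Bearing (0.375 in plate, F_u = 65 ksi): end bolts L_c = 1.8125 − 0.8125/2 = 1.40625, R_n = min(1.2×1.40625×0.375×65, 2.4×0.75×0.375×65) = 41.133 kips/bolt; interior L_c = 2.8125 − 0.8125 = 2, R_n = 43.875 kips/bolt. φR_n = 0.75 × (1×41.133 + 1×43.875) = 63.8 kips.
Governing: min(71.6, 63.8) = 63.8 kips → bearing.

63.8 kips (bearing governs)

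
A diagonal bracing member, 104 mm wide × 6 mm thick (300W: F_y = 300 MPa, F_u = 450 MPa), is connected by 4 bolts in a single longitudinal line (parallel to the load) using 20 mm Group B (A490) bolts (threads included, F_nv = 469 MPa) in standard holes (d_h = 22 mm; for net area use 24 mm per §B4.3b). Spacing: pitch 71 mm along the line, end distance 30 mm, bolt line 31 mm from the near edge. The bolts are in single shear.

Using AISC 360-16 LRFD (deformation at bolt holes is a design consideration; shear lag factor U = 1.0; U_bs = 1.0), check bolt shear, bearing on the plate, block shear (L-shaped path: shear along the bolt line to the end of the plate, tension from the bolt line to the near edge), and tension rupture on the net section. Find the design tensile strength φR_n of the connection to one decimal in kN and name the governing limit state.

162.0 kN (net-section rupture governs)

Bolt shear: A_b = π(20)²/4 = 314.16 mm². φR_n = 0.75 × 469 × 314.16 × 4 × 1 = 442.0 kN.
Bearing (6 mm plate, F_u = 450 MPa): end bolts L_c = 30 − 22/2 = 19, R_n = min(1.2×19×6×450, 2.4×20×6×450) = 61.56 kN/bolt; interior L_c = 71 − 22 = 49, R_n = 129.6 kN/bolt. φR_n = 0.75 × (1×61.56 + 3×129.6) = 337.8 kN.
Block shear: shear path 1×[30+3×71] = 1×243 mm, A_gv = 1458, A_nv = 1×(243 − 3.5×24)×6 = 954 mm²; tension to near edge: (31 − 0.5×24)×6 = 114 mm². R_n = min(0.6×450×954, 0.6×300×1458) + 1.0×450×114 = min(257.58, 262.44) + 51.3 = 308.88 kN. φR_n = 0.75 × 308.88 = 231.7 kN.
Tension rupture (net): A_n = (104 − 1×24)×6 = 480 mm² (U = 1.0, A_e = A_n). φR_n = 0.75 × 450 × 480 = 162.0 kN.
Governing: min(442.0, 337.8, 231.7, 162.0) = 162.0 kN → net-section rupture.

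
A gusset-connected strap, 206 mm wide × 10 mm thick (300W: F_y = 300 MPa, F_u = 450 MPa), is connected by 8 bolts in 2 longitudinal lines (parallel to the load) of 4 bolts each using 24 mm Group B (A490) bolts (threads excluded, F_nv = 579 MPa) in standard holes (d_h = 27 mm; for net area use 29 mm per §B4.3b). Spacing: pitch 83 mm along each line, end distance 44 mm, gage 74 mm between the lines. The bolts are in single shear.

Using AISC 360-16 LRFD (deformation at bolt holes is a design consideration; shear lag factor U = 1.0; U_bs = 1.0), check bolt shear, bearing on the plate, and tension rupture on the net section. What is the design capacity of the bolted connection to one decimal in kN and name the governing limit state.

499.5 kN (net-section rupture governs)

Bolt shear: A_b = π(24)²/4 = 452.39 mm². φR_n = 0.75 × 579 × 452.39 × 8 × 1 = 1571.6 kN.
Bearing (10 mm plate, F_u = 450 MPa): end bolts L_c = 44 − 27/2 = 30.5, R_n = min(1.2×30.5×10×450, 2.4×24×10×450) = 164.7 kN/bolt; interior L_c = 83 − 27 = 56, R_n = 259.2 kN/bolt. φR_n = 0.75 × (2×164.7 + 6×259.2) = 1413.5 kN.
Tension rupture (net): A_n = (206 − 2×29)×10 = 1480 mm² (U = 1.0, A_e = A_n). φR_n = 0.75 × 450 × 1480 = 499.5 kN.
Governing: min(1571.6, 1413.5, 499.5) = 499.5 kN → net-section rupture.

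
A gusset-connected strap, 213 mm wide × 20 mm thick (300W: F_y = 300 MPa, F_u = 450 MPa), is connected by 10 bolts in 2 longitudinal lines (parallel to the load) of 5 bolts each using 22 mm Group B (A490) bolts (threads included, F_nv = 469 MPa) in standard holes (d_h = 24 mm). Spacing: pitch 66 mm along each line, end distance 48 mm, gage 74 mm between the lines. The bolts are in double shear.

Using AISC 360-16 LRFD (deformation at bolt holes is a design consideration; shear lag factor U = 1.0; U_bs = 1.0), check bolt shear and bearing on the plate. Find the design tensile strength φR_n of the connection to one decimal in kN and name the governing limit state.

Bolt shear: A_b = π(22)²/4 = 380.13 mm². φR_n = 0.75 × 469 × 380.13 × 10 × 2 = 2674.2 kN.
Bearing (20 mm plate, F_u = 450 MPa): end bolts L_c = 48 − 24/2 = 36, R_n = min(1.2×36×20×450, 2.4×22×20×450) = 388.8 kN/bolt; interior L_c = 66 − 24 = 42, R_n = 453.6 kN/bolt. φR_n = 0.75 × (2×388.8 + 8×453.6) = 3304.8 kN.
Governing: min(2674.2, 3304.8) = 2674.2 kN → bolt shear.

2674.2 kN (bolt shear governs)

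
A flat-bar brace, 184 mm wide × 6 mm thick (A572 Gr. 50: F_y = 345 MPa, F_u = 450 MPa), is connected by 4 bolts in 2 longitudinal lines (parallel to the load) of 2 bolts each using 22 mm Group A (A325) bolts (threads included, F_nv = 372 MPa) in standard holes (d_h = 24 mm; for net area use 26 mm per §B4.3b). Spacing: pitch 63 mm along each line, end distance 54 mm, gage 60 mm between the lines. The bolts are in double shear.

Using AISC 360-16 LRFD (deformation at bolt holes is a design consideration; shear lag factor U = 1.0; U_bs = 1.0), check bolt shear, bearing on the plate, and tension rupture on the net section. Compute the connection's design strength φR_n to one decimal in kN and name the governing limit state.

Bolt shear: A_b = π(22)²/4 = 380.13 mm². φR_n = 0.75 × 372 × 380.13 × 4 × 2 = 848.5 kN.
Bearing (6 mm plate, F_u = 450 MPa): end bolts L_c = 54 − 24/2 = 42, R_n = min(1.2×42×6×450, 2.4×22×6×450) = 136.08 kN/bolt; interior L_c = 63 − 24 = 39, R_n = 126.36 kN/bolt. φR_n = 0.75 × (2×136.08 + 2×126.36) = 393.7 kN.
Tension rupture (net): A_n = (184 − 2×26)×6 = 792 mm² (U = 1.0, A_e = A_n). φR_n = 0.75 × 450 × 792 = 267.3 kN.
Governing: min(848.5, 393.7, 267.3) = 267.3 kN → net-section rupture.

267.3 kN (net-section rupture governs)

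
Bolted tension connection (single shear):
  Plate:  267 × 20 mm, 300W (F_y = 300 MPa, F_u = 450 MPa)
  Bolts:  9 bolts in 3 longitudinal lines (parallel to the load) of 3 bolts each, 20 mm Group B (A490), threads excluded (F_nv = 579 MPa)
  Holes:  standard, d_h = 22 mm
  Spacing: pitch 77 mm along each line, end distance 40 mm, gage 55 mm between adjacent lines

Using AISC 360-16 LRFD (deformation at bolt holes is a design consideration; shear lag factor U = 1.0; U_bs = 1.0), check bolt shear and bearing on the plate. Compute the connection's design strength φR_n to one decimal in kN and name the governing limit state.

Bolt shear: A_b = π(20)²/4 = 314.16 mm². φR_n = 0.75 × 579 × 314.16 × 9 × 1 = 1227.8 kN.
Bearing (20 mm plate, F_u = 450 MPa): end bolts L_c = 40 − 22/2 = 29, R_n = min(1.2×29×20×450, 2.4×20×20×450) = 313.2 kN/bolt; interior L_c = 77 − 22 = 55, R_n = 432 kN/bolt. φR_n = 0.75 × (3×313.2 + 6×432) = 2648.7 kN.
Governing: min(1227.8, 2648.7) = 1227.8 kN → bolt shear.

1227.8 kN (bolt shear governs)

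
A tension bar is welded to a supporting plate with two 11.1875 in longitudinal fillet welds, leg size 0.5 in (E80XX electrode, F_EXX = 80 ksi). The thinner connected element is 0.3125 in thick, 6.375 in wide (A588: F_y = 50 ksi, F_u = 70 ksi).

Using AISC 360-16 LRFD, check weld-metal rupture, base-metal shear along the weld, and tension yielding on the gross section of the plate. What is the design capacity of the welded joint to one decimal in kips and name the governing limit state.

89.6 kips (gross-section yield governs)

Weld metal: throat = 0.707×0.5 = 0.3535 in, L = 2×11.1875 = 22.375 in. φR_n = 0.75 × 0.6 × 80 × 0.3535 × 22.375 = 284.7 kips.
Base metal shear (0.3125 in plate): yield φR_n = 1.0×0.6×50×0.3125×22.375 = 209.8 kips; rupture φR_n = 0.75×0.6×70×0.3125×22.375 = 220.3 kips; take 209.8 kips (yield).
Tension yield (gross): A_g = 6.375×0.3125 = 1.9922 in². φR_n = 0.90 × 50 × 1.9922 = 89.6 kips.
Governing: min(284.7, 209.8, 89.6) = 89.6 kips → gross-section yield.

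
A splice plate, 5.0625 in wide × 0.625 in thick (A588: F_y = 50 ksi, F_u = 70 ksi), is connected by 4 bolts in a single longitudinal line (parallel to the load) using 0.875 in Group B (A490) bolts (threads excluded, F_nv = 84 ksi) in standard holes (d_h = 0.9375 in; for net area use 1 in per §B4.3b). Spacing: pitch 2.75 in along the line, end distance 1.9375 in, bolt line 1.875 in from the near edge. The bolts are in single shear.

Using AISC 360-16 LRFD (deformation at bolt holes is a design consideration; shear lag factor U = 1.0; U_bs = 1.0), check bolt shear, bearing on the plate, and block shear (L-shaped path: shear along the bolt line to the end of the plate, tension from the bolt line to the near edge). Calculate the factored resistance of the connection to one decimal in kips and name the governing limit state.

Bolt shear: A_b = π(0.875)²/4 = 0.60132 in². φR_n = 0.75 × 84 × 0.60132 × 4 × 1 = 151.5 kips.
Bearing (0.625 in plate, F_u = 70 ksi): end bolts L_c = 1.9375 − 0.9375/2 = 1.46875, R_n = min(1.2×1.46875×0.625×70, 2.4×0.875×0.625×70) = 77.109 kips/bolt; interior L_c = 2.75 − 0.9375 = 1.8125, R_n = 91.875 kips/bolt. φR_n = 0.75 × (1×77.109 + 3×91.875) = 264.6 kips.
Block shear: shear path 1×[1.9375+3×2.75] = 1×10.1875 in, A_gv = 6.3672, A_nv = 1×(10.1875 − 3.5×1)×0.625 = 4.1797 in²; tension to near edge: (1.875 − 0.5×1)×0.625 = 0.85938 in². R_n = min(0.6×70×4.1797, 0.6×50×6.3672) + 1.0×70×0.85938 = min(175.55, 191.02) + 60.157 = 235.71 kips. φR_n = 0.75 × 235.71 = 176.8 kips.
Governing: min(151.5, 264.6, 176.8) = 151.5 kips → bolt shear.

151.5 kips (bolt shear governs)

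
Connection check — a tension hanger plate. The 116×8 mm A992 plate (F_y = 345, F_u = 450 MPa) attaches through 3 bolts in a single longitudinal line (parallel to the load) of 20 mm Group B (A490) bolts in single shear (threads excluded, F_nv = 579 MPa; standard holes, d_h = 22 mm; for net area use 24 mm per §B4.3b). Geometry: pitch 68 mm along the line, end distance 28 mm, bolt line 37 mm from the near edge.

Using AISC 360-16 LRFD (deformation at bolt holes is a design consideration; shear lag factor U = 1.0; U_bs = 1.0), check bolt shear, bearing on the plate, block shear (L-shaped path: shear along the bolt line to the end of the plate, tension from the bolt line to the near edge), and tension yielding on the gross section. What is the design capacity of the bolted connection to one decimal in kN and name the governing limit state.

Bolt shear: A_b = π(20)²/4 = 314.16 mm². φR_n = 0.75 × 579 × 314.16 × 3 × 1 = 409.3 kN.
Bearing (8 mm plate, F_u = 450 MPa): end bolts L_c = 28 − 22/2 = 17, R_n = min(1.2×17×8×450, 2.4×20×8×450) = 73.44 kN/bolt; interior L_c = 68 − 22 = 46, R_n = 172.8 kN/bolt. φR_n = 0.75 × (1×73.44 + 2×172.8) = 314.3 kN.
Block shear: shear path 1×[28+2×68] = 1×164 mm, A_gv = 1312, A_nv = 1×(164 − 2.5×24)×8 = 832 mm²; tension to near edge: (37 − 0.5×24)×8 = 200 mm². R_n = min(0.6×450×832, 0.6×345×1312) + 1.0×450×200 = min(224.64, 271.58) + 90 = 314.64 kN. φR_n = 0.75 × 314.64 = 236.0 kN.
Tension yield (gross): A_g = 116×8 = 928 mm². φR_n = 0.90 × 345 × 928 = 288.1 kN.
Governing: min(409.3, 314.3, 236.0, 288.1) = 236.0 kN → block shear.

236.0 kN (block shear governs)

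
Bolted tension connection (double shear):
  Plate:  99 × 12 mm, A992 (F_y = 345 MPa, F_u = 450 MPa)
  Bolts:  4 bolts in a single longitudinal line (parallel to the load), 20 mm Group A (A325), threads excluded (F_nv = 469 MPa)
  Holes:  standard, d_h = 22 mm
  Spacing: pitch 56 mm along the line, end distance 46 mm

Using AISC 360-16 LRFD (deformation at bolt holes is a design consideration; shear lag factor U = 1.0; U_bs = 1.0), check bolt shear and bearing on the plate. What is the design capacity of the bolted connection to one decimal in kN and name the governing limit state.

Bolt shear: A_b = π(20)²/4 = 314.16 mm². φR_n = 0.75 × 469 × 314.16 × 4 × 2 = 884.0 kN.
Bearing (12 mm plate, F_u = 450 MPa): end bolts L_c = 46 − 22/2 = 35, R_n = min(1.2×35×12×450, 2.4×20×12×450) = 226.8 kN/bolt; interior L_c = 56 − 22 = 34, R_n = 220.32 kN/bolt. φR_n = 0.75 × (1×226.8 + 3×220.32) = 665.8 kN.
Governing: min(884.0, 665.8) = 665.8 kN → bearing.

665.8 kN (bearing governs)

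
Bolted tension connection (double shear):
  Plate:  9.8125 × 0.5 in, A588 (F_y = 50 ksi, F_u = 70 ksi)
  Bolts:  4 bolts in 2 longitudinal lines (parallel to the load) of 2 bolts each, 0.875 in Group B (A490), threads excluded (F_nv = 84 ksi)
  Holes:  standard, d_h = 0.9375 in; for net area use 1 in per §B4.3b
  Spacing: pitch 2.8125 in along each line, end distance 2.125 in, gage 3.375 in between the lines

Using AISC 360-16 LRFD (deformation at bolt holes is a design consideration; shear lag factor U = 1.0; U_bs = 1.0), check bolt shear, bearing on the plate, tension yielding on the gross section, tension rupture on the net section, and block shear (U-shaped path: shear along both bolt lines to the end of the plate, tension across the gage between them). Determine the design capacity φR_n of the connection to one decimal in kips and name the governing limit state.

170.6 kips (block shear governs)

Bolt shear: A_b = π(0.875)²/4 = 0.60132 in². φR_n = 0.75 × 84 × 0.60132 × 4 × 2 = 303.1 kips.
Bearing (0.5 in plate, F_u = 70 ksi): end bolts L_c = 2.125 − 0.9375/2 = 1.65625, R_n = min(1.2×1.65625×0.5×70, 2.4×0.875×0.5×70) = 69.563 kips/bolt; interior L_c = 2.8125 − 0.9375 = 1.875, R_n = 73.5 kips/bolt. φR_n = 0.75 × (2×69.563 + 2×73.5) = 214.6 kips.
Tension yield (gross): A_g = 9.8125×0.5 = 4.9063 in². φR_n = 0.90 × 50 × 4.9063 = 220.8 kips.
Tension rupture (net): A_n = (9.8125 − 2×1)×0.5 = 3.9063 in² (U = 1.0, A_e = A_n). φR_n = 0.75 × 70 × 3.9063 = 205.1 kips.
Block shear: shear path 2×[2.125+1×2.8125] = 2×4.9375 in, A_gv = 4.9375, A_nv = 2×(4.9375 − 1.5×1)×0.5 = 3.4375 in²; tension across gage: (3.375 − 1×1)×0.5 = 1.1875 in². R_n = min(0.6×70×3.4375, 0.6×50×4.9375) + 1.0×70×1.1875 = min(144.38, 148.13) + 83.125 = 227.51 kips. φR_n = 0.75 × 227.51 = 170.6 kips.
Governing: min(303.1, 214.6, 220.8, 205.1, 170.6) = 170.6 kips → block shear.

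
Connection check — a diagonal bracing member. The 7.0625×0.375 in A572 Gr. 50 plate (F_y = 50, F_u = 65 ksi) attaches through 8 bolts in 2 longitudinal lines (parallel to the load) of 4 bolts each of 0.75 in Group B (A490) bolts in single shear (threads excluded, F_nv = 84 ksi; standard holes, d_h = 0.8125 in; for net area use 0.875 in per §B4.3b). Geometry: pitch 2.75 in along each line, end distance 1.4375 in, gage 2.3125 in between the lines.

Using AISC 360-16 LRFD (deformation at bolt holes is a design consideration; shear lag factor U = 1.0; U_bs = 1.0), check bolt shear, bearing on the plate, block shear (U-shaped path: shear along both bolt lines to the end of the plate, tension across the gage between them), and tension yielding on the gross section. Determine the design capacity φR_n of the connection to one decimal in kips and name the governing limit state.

119.2 kips (gross-section yield governs)

Bolt shear: A_b = π(0.75)²/4 = 0.44179 in². φR_n = 0.75 × 84 × 0.44179 × 8 × 1 = 222.7 kips.
Bearing (0.375 in plate, F_u = 65 ksi): end bolts L_c = 1.4375 − 0.8125/2 = 1.03125, R_n = min(1.2×1.03125×0.375×65, 2.4×0.75×0.375×65) = 30.164 kips/bolt; interior L_c = 2.75 − 0.8125 = 1.9375, R_n = 43.875 kips/bolt. φR_n = 0.75 × (2×30.164 + 6×43.875) = 242.7 kips.
Block shear: shear path 2×[1.4375+3×2.75] = 2×9.6875 in, A_gv = 7.2656, A_nv = 2×(9.6875 − 3.5×0.875)×0.375 = 4.9688 in²; tension across gage: (2.3125 − 1×0.875)×0.375 = 0.53906 in². R_n = min(0.6×65×4.9688, 0.6×50×7.2656) + 1.0×65×0.53906 = min(193.78, 217.97) + 35.039 = 228.82 kips. φR_n = 0.75 × 228.82 = 171.6 kips.
Tension yield (gross): A_g = 7.0625×0.375 = 2.6484 in². φR_n = 0.90 × 50 × 2.6484 = 119.2 kips.
Governing: min(222.7, 242.7, 171.6, 119.2) = 119.2 kips → gross-section yield.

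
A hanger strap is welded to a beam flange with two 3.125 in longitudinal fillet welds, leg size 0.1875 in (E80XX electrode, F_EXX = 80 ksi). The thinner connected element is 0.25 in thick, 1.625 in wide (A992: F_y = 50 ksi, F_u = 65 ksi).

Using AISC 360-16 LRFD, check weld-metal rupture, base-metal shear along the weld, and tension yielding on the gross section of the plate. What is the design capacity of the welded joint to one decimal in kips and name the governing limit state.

Weld metal: throat = 0.707×0.1875 = 0.13256 in, L = 2×3.125 = 6.25 in. φR_n = 0.75 × 0.6 × 80 × 0.13256 × 6.25 = 29.8 kips.
Base metal shear (0.25 in plate): yield φR_n = 1.0×0.6×50×0.25×6.25 = 46.9 kips; rupture φR_n = 0.75×0.6×65×0.25×6.25 = 45.7 kips; take 45.7 kips (rupture).
Tension yield (gross): A_g = 1.625×0.25 = 0.40625 in². φR_n = 0.90 × 50 × 0.40625 = 18.3 kips.
Governing: min(29.8, 45.7, 18.3) = 18.3 kips → gross-section yield.

18.3 kips (gross-section yield governs)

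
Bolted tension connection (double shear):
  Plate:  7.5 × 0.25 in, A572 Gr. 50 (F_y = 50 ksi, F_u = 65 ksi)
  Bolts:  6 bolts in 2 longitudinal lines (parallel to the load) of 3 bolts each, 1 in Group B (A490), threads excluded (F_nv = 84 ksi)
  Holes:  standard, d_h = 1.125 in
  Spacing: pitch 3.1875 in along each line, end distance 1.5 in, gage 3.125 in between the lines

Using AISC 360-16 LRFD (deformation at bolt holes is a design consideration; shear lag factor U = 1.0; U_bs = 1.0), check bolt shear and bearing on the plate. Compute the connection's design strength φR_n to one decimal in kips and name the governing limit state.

144.4 kips (bearing governs)

Bolt shear: A_b = π(1)²/4 = 0.7854 in². φR_n = 0.75 × 84 × 0.7854 × 6 × 2 = 593.8 kips.
Bearing (0.25 in plate, F_u = 65 ksi): end bolts L_c = 1.5 − 1.125/2 = 0.9375, R_n = min(1.2×0.9375×0.25×65, 2.4×1×0.25×65) = 18.281 kips/bolt; interior L_c = 3.1875 − 1.125 = 2.0625, R_n = 39 kips/bolt. φR_n = 0.75 × (2×18.281 + 4×39) = 144.4 kips.
Governing: min(593.8, 144.4) = 144.4 kips → bearing.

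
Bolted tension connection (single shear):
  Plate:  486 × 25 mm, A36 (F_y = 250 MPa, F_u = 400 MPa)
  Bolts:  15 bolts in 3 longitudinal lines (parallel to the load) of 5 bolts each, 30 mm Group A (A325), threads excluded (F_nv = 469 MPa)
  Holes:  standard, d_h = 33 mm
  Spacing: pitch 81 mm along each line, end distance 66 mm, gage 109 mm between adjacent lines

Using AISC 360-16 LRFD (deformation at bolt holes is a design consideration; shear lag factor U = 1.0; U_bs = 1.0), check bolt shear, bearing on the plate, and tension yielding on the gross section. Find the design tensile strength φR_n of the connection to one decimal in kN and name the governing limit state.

Bolt shear: A_b = π(30)²/4 = 706.86 mm². φR_n = 0.75 × 469 × 706.86 × 15 × 1 = 3729.6 kN.
Bearing (25 mm plate, F_u = 400 MPa): end bolts L_c = 66 − 33/2 = 49.5, R_n = min(1.2×49.5×25×400, 2.4×30×25×400) = 594 kN/bolt; interior L_c = 81 − 33 = 48, R_n = 576 kN/bolt. φR_n = 0.75 × (3×594 + 12×576) = 6520.5 kN.
Tension yield (gross): A_g = 486×25 = 12150 mm². φR_n = 0.90 × 250 × 12150 = 2733.8 kN.
Governing: min(3729.6, 6520.5, 2733.8) = 2733.8 kN → gross-section yield.

2733.8 kN (gross-section yield governs)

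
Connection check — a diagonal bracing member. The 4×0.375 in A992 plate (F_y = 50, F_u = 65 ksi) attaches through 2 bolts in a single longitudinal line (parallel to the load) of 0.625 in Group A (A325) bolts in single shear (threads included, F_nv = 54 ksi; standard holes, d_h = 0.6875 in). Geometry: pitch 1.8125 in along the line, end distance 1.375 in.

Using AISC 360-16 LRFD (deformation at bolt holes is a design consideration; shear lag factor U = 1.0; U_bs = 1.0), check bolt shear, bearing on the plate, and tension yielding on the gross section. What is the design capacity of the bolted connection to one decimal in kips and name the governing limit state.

Bolt shear: A_b = π(0.625)²/4 = 0.3068 in². φR_n = 0.75 × 54 × 0.3068 × 2 × 1 = 24.9 kips.
Bearing (0.375 in plate, F_u = 65 ksi): end bolts L_c = 1.375 − 0.6875/2 = 1.03125, R_n = min(1.2×1.03125×0.375×65, 2.4×0.625×0.375×65) = 30.164 kips/bolt; interior L_c = 1.8125 − 0.6875 = 1.125, R_n = 32.906 kips/bolt. φR_n = 0.75 × (1×30.164 + 1×32.906) = 47.3 kips.
Tension yield (gross): A_g = 4×0.375 = 1.5 in². φR_n = 0.90 × 50 × 1.5 = 67.5 kips.
Governing: min(24.9, 47.3, 67.5) = 24.9 kips → bolt shear.

24.9 kips (bolt shear governs)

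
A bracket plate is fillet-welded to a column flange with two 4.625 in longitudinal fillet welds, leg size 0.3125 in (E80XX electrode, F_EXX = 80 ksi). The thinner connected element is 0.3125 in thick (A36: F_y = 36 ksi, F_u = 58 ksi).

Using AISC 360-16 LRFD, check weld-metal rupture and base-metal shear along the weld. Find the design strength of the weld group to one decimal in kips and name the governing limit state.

62.4 kips (base-metal shear governs)

Weld metal: throat = 0.707×0.3125 = 0.22094 in, L = 2×4.625 = 9.25 in. φR_n = 0.75 × 0.6 × 80 × 0.22094 × 9.25 = 73.6 kips.
Base metal shear (0.3125 in plate): yield φR_n = 1.0×0.6×36×0.3125×9.25 = 62.4 kips; rupture φR_n = 0.75×0.6×58×0.3125×9.25 = 75.4 kips; take 62.4 kips (yield).
Governing: min(73.6, 62.4) = 62.4 kips → base-metal shear.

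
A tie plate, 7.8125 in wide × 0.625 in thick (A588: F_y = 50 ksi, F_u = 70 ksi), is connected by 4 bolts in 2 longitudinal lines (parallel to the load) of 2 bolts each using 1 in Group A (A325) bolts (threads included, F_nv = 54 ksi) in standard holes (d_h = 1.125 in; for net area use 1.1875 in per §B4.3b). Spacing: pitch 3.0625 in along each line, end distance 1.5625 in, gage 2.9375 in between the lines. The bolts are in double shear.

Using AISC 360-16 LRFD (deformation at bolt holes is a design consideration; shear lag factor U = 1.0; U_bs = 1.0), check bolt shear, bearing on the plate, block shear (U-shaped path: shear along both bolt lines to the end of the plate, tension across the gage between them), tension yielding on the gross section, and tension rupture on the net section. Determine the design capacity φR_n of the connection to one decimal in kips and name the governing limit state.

Bolt shear: A_b = π(1)²/4 = 0.7854 in². φR_n = 0.75 × 54 × 0.7854 × 4 × 2 = 254.5 kips.
Bearing (0.625 in plate, F_u = 70 ksi): end bolts L_c = 1.5625 − 1.125/2 = 1, R_n = min(1.2×1×0.625×70, 2.4×1×0.625×70) = 52.5 kips/bolt; interior L_c = 3.0625 − 1.125 = 1.9375, R_n = 101.72 kips/bolt. φR_n = 0.75 × (2×52.5 + 2×101.72) = 231.3 kips.
Block shear: shear path 2×[1.5625+1×3.0625] = 2×4.625 in, A_gv = 5.7813, A_nv = 2×(4.625 − 1.5×1.1875)×0.625 = 3.5547 in²; tension across gage: (2.9375 − 1×1.1875)×0.625 = 1.0938 in². R_n = min(0.6×70×3.5547, 0.6×50×5.7813) + 1.0×70×1.0938 = min(149.3, 173.44) + 76.566 = 225.87 kips. φR_n = 0.75 × 225.87 = 169.4 kips.
Tension yield (gross): A_g = 7.8125×0.625 = 4.8828 in². φR_n = 0.90 × 50 × 4.8828 = 219.7 kips.
Tension rupture (net): A_n = (7.8125 − 2×1.1875)×0.625 = 3.3984 in² (U = 1.0, A_e = A_n). φR_n = 0.75 × 70 × 3.3984 = 178.4 kips.
Governing: min(254.5, 231.3, 169.4, 219.7, 178.4) = 169.4 kips → block shear.

169.4 kips (block shear governs)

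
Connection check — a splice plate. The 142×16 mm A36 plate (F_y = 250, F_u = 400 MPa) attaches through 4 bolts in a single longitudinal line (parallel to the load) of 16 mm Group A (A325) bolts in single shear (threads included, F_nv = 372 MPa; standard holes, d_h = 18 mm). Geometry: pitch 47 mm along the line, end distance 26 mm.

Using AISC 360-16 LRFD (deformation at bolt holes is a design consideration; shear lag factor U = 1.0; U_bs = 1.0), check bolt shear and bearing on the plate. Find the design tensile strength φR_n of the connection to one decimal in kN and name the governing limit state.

Bolt shear: A_b = π(16)²/4 = 201.06 mm². φR_n = 0.75 × 372 × 201.06 × 4 × 1 = 224.4 kN.
Bearing (16 mm plate, F_u = 400 MPa): end bolts L_c = 26 − 18/2 = 17, R_n = min(1.2×17×16×400, 2.4×16×16×400) = 130.56 kN/bolt; interior L_c = 47 − 18 = 29, R_n = 222.72 kN/bolt. φR_n = 0.75 × (1×130.56 + 3×222.72) = 599.0 kN.
Governing: min(224.4, 599.0) = 224.4 kN → bolt shear.

224.4 kN (bolt shear governs)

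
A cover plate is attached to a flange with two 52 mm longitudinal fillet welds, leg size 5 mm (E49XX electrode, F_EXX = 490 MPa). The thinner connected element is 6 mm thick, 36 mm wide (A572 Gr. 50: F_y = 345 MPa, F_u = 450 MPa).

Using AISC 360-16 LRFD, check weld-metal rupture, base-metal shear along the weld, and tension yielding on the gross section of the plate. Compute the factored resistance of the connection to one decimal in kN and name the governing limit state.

67.1 kN (gross-section yield governs)

Weld metal: throat = 0.707×5 = 3.535 mm, L = 2×52 = 104 mm. φR_n = 0.75 × 0.6 × 490 × 3.535 × 104 = 81.1 kN.
Base metal shear (6 mm plate): yield φR_n = 1.0×0.6×345×6×104 = 129.2 kN; rupture φR_n = 0.75×0.6×450×6×104 = 126.4 kN; take 126.4 kN (rupture).
Tension yield (gross): A_g = 36×6 = 216 mm². φR_n = 0.90 × 345 × 216 = 67.1 kN.
Governing: min(81.1, 126.4, 67.1) = 67.1 kN → gross-section yield.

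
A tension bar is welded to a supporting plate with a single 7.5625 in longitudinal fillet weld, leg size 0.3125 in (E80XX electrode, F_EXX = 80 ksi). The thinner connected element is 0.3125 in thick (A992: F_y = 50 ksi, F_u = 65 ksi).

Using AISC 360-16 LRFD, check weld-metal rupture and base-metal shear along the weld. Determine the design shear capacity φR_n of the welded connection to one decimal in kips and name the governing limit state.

60.2 kips (weld metal governs)

Weld metal: throat = 0.707×0.3125 = 0.22094 in, L = 7.5625 in. φR_n = 0.75 × 0.6 × 80 × 0.22094 × 7.5625 = 60.2 kips.
Base metal shear (0.3125 in plate): yield φR_n = 1.0×0.6×50×0.3125×7.5625 = 70.9 kips; rupture φR_n = 0.75×0.6×65×0.3125×7.5625 = 69.1 kips; take 69.1 kips (rupture).
Governing: min(60.2, 69.1) = 60.2 kips → weld metal.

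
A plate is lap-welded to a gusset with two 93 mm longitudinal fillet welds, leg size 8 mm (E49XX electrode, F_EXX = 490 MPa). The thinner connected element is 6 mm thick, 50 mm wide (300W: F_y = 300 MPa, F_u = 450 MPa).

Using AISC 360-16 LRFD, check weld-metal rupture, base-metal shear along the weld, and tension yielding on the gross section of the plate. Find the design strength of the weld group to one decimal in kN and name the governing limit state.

81.0 kN (gross-section yield governs)

Weld metal: throat = 0.707×8 = 5.656 mm, L = 2×93 = 186 mm. φR_n = 0.75 × 0.6 × 490 × 5.656 × 186 = 232.0 kN.
Base metal shear (6 mm plate): yield φR_n = 1.0×0.6×300×6×186 = 200.9 kN; rupture φR_n = 0.75×0.6×450×6×186 = 226.0 kN; take 200.9 kN (yield).
Tension yield (gross): A_g = 50×6 = 300 mm². φR_n = 0.90 × 300 × 300 = 81.0 kN.
Governing: min(232.0, 200.9, 81.0) = 81.0 kN → gross-section yield.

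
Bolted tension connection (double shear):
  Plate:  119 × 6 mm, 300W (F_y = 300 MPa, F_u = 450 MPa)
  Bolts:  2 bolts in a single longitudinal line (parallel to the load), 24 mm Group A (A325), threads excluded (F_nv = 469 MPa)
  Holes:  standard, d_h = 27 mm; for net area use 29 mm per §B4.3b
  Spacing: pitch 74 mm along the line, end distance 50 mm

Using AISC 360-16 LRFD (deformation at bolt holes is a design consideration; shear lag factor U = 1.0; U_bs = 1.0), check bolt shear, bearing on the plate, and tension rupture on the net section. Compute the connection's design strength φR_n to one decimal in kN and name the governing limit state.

Bolt shear: A_b = π(24)²/4 = 452.39 mm². φR_n = 0.75 × 469 × 452.39 × 2 × 2 = 636.5 kN.
Bearing (6 mm plate, F_u = 450 MPa): end bolts L_c = 50 − 27/2 = 36.5, R_n = min(1.2×36.5×6×450, 2.4×24×6×450) = 118.26 kN/bolt; interior L_c = 74 − 27 = 47, R_n = 152.28 kN/bolt. φR_n = 0.75 × (1×118.26 + 1×152.28) = 202.9 kN.
Tension rupture (net): A_n = (119 − 1×29)×6 = 540 mm² (U = 1.0, A_e = A_n). φR_n = 0.75 × 450 × 540 = 182.3 kN.
Governing: min(636.5, 202.9, 182.3) = 182.3 kN → net-section rupture.

182.3 kN (net-section rupture governs)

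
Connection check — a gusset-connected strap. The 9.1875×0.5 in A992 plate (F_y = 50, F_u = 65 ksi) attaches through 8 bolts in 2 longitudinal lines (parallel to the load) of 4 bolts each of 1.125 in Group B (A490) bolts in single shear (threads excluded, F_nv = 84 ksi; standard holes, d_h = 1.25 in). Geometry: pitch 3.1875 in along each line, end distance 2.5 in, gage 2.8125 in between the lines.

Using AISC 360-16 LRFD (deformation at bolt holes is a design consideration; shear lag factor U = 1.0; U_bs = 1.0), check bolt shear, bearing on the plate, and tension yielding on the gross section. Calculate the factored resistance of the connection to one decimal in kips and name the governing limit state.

Bolt shear: A_b = π(1.125)²/4 = 0.99402 in². φR_n = 0.75 × 84 × 0.99402 × 8 × 1 = 501.0 kips.
Bearing (0.5 in plate, F_u = 65 ksi): end bolts L_c = 2.5 − 1.25/2 = 1.875, R_n = min(1.2×1.875×0.5×65, 2.4×1.125×0.5×65) = 73.125 kips/bolt; interior L_c = 3.1875 − 1.25 = 1.9375, R_n = 75.563 kips/bolt. φR_n = 0.75 × (2×73.125 + 6×75.563) = 449.7 kips.
Tension yield (gross): A_g = 9.1875×0.5 = 4.5938 in². φR_n = 0.90 × 50 × 4.5938 = 206.7 kips.
Governing: min(501.0, 449.7, 206.7) = 206.7 kips → gross-section yield.

206.7 kips (gross-section yield governs)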